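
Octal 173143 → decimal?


Positional values:
Position 0: 3 × 8^0 = 3
Position 1: 4 × 8^1 = 32
Position 2: 1 × 8^2 = 64
Position 3: 3 × 8^3 = 1536
Position 4: 7 × 8^4 = 28672
Position 5: 1 × 8^5 = 32768
Sum = 3 + 32 + 64 + 1536 + 28672 + 32768
= 63075


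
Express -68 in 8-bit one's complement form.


Original: 01000100
Invert all bits:
  bit 0: 0 → 1
  bit 1: 1 → 0
  bit 2: 0 → 1
  bit 3: 0 → 1
  bit 4: 0 → 1
  bit 5: 1 → 0
  bit 6: 0 → 1
  bit 7: 0 → 1
= 10111011


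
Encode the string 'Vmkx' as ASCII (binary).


String: 'Vmkx'  (4 characters)
Per-character ASCII lookup:
  'V': uppercase starts at 65: 'V' = 65 + 21 = 86 → 1010110
  'm': lowercase starts at 97: 'm' = 97 + 12 = 109 → 1101101
  'k': lowercase starts at 97: 'k' = 97 + 10 = 107 → 1101011
  'x': lowercase starts at 97: 'x' = 97 + 23 = 120 → 1111000
= 1010110 1101101 1101011 1111000


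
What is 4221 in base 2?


Divide by 2 repeatedly:
4221 ÷ 2 = 2110 remainder 1
2110 ÷ 2 = 1055 remainder 0
1055 ÷ 2 = 527 remainder 1
527 ÷ 2 = 263 remainder 1
263 ÷ 2 = 131 remainder 1
131 ÷ 2 = 65 remainder 1
65 ÷ 2 = 32 remainder 1
32 ÷ 2 = 16 remainder 0
16 ÷ 2 = 8 remainder 0
8 ÷ 2 = 4 remainder 0
4 ÷ 2 = 2 remainder 0
2 ÷ 2 = 1 remainder 0
1 ÷ 2 = 0 remainder 1
Reading remainders bottom-up:
= 1000001111101


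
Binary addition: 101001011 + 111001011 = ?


Align and add column by column (LSB to MSB, carry propagating):
  0101001011
+ 0111001011
  ----------
  col 0: 1 + 1 + 0 (carry in) = 2 → bit 0, carry out 1
  col 1: 1 + 1 + 1 (carry in) = 3 → bit 1, carry out 1
  col 2: 0 + 0 + 1 (carry in) = 1 → bit 1, carry out 0
  col 3: 1 + 1 + 0 (carry in) = 2 → bit 0, carry out 1
  col 4: 0 + 0 + 1 (carry in) = 1 → bit 1, carry out 0
  col 5: 0 + 0 + 0 (carry in) = 0 → bit 0, carry out 0
  col 6: 1 + 1 + 0 (carry in) = 2 → bit 0, carry out 1
  col 7: 0 + 1 + 1 (carry in) = 2 → bit 0, carry out 1
  col 8: 1 + 1 + 1 (carry in) = 3 → bit 1, carry out 1
  col 9: 0 + 0 + 1 (carry in) = 1 → bit 1, carry out 0
Reading bits MSB→LSB: 1100010110
Strip leading zeros: 1100010110
= 1100010110


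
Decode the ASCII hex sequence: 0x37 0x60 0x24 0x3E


Codes (hex): 0x37 0x60 0x24 0x3E
Per-code ASCII lookup:
  0x37 = 55  (range 48-57: digits, 55 - 48 = 7) → '7'
  0x60 = 96  (special character) → '`'
  0x24 = 36  (special character) → '$'
  0x3E = 62  (special character) → '>'
= '7`$>'


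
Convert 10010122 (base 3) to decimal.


Positional values (base 3):
  2 × 3^0 = 2 × 1 = 2
  2 × 3^1 = 2 × 3 = 6
  1 × 3^2 = 1 × 9 = 9
  0 × 3^3 = 0 × 27 = 0
  1 × 3^4 = 1 × 81 = 81
  0 × 3^5 = 0 × 243 = 0
  0 × 3^6 = 0 × 729 = 0
  1 × 3^7 = 1 × 2187 = 2187
Sum = 2 + 6 + 9 + 0 + 81 + 0 + 0 + 2187
= 2285


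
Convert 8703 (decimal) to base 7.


Divide by 7 repeatedly:
8703 ÷ 7 = 1243 remainder 2
1243 ÷ 7 = 177 remainder 4
177 ÷ 7 = 25 remainder 2
25 ÷ 7 = 3 remainder 4
3 ÷ 7 = 0 remainder 3
Reading remainders bottom-up:
= 34242


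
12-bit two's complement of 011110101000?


Original: 011110101000
Step 1 - Invert all bits: 100001010111
Step 2 - Add 1: 100001010111 + 1
= 100001011000 (represents -1960)


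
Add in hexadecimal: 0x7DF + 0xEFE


Align and add column by column (LSB to MSB, each column mod 16 with carry):
  07DF
+ 0EFE
  ----
  col 0: F(15) + E(14) + 0 (carry in) = 29 → D(13), carry out 1
  col 1: D(13) + F(15) + 1 (carry in) = 29 → D(13), carry out 1
  col 2: 7(7) + E(14) + 1 (carry in) = 22 → 6(6), carry out 1
  col 3: 0(0) + 0(0) + 1 (carry in) = 1 → 1(1), carry out 0
Reading digits MSB→LSB: 16DD
Strip leading zeros: 16DD
= 0x16DD


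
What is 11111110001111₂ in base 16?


Group into 4-bit nibbles: 0011111110001111
  0011 = 3
  1111 = F
  1000 = 8
  1111 = F
= 0x3F8F


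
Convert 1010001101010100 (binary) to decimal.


Positional values:
Bit 2: 1 × 2^2 = 4
Bit 4: 1 × 2^4 = 16
Bit 6: 1 × 2^6 = 64
Bit 8: 1 × 2^8 = 256
Bit 9: 1 × 2^9 = 512
Bit 13: 1 × 2^13 = 8192
Bit 15: 1 × 2^15 = 32768
Sum = 4 + 16 + 64 + 256 + 512 + 8192 + 32768
= 41812


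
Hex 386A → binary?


Each hex digit → 4 binary bits:
  3 = 0011
  8 = 1000
  6 = 0110
  A = 1010
Concatenate: 0011 1000 0110 1010
= 0011100001101010


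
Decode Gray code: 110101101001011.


Gray code: 110101101001011
MSB stays the same: 1
Each subsequent bit = prev_binary XOR current_gray:
  B[1] = 1 XOR 1 = 0
  B[2] = 0 XOR 0 = 0
  B[3] = 0 XOR 1 = 1
  B[4] = 1 XOR 0 = 1
  B[5] = 1 XOR 1 = 0
  B[6] = 0 XOR 1 = 1
  B[7] = 1 XOR 0 = 1
  B[8] = 1 XOR 1 = 0
  B[9] = 0 XOR 0 = 0
  B[10] = 0 XOR 0 = 0
  B[11] = 0 XOR 1 = 1
  B[12] = 1 XOR 0 = 1
  B[13] = 1 XOR 1 = 0
  B[14] = 0 XOR 1 = 1
= 100110110001101 (19853 decimal)


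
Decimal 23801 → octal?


Divide by 8 repeatedly:
23801 ÷ 8 = 2975 remainder 1
2975 ÷ 8 = 371 remainder 7
371 ÷ 8 = 46 remainder 3
46 ÷ 8 = 5 remainder 6
5 ÷ 8 = 0 remainder 5
Reading remainders bottom-up:
= 0o56371


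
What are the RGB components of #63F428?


Hex: #63F428
R = 63₁₆ = 99
G = F4₁₆ = 244
B = 28₁₆ = 40
= RGB(99, 244, 40)


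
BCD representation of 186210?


Each digit → 4-bit binary:
  1 → 0001
  8 → 1000
  6 → 0110
  2 → 0010
  1 → 0001
  0 → 0000
= 0001 1000 0110 0010 0001 0000


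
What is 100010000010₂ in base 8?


Group into 3-bit groups: 100010000010
  100 = 4
  010 = 2
  000 = 0
  010 = 2
= 0o4202


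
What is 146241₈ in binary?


Each octal digit → 3 binary bits:
  1 = 001
  4 = 100
  6 = 110
  2 = 010
  4 = 100
  1 = 001
Concatenate: 001 100 110 010 100 001
= 001100110010100001


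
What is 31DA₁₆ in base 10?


Positional values:
Position 0: A × 16^0 = 10 × 1 = 10
Position 1: D × 16^1 = 13 × 16 = 208
Position 2: 1 × 16^2 = 1 × 256 = 256
Position 3: 3 × 16^3 = 3 × 4096 = 12288
Sum = 10 + 208 + 256 + 12288
= 12762


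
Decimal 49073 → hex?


Divide by 16 repeatedly:
49073 ÷ 16 = 3067 remainder 1 (1)
3067 ÷ 16 = 191 remainder 11 (B)
191 ÷ 16 = 11 remainder 15 (F)
11 ÷ 16 = 0 remainder 11 (B)
Reading remainders bottom-up:
= 0xBFB1


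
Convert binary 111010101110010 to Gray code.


Binary: 111010101110010
Gray code: G = B XOR (B >> 1)
B >> 1 = 011101010111001
111010101110010 XOR 011101010111001:
  1 XOR 0 = 1
  1 XOR 1 = 0
  1 XOR 1 = 0
  0 XOR 1 = 1
  1 XOR 0 = 1
  0 XOR 1 = 1
  1 XOR 0 = 1
  0 XOR 1 = 1
  1 XOR 0 = 1
  1 XOR 1 = 0
  1 XOR 1 = 0
  0 XOR 1 = 1
  0 XOR 0 = 0
  1 XOR 0 = 1
  0 XOR 1 = 1
= 100111111001011


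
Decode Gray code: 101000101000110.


Gray code: 101000101000110
MSB stays the same: 1
Each subsequent bit = prev_binary XOR current_gray:
  B[1] = 1 XOR 0 = 1
  B[2] = 1 XOR 1 = 0
  B[3] = 0 XOR 0 = 0
  B[4] = 0 XOR 0 = 0
  B[5] = 0 XOR 0 = 0
  B[6] = 0 XOR 1 = 1
  B[7] = 1 XOR 0 = 1
  B[8] = 1 XOR 1 = 0
  B[9] = 0 XOR 0 = 0
  B[10] = 0 XOR 0 = 0
  B[11] = 0 XOR 0 = 0
  B[12] = 0 XOR 1 = 1
  B[13] = 1 XOR 1 = 0
  B[14] = 0 XOR 0 = 0
= 110000110000100 (24964 decimal)


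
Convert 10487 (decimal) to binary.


Divide by 2 repeatedly:
10487 ÷ 2 = 5243 remainder 1
5243 ÷ 2 = 2621 remainder 1
2621 ÷ 2 = 1310 remainder 1
1310 ÷ 2 = 655 remainder 0
655 ÷ 2 = 327 remainder 1
327 ÷ 2 = 163 remainder 1
163 ÷ 2 = 81 remainder 1
81 ÷ 2 = 40 remainder 1
40 ÷ 2 = 20 remainder 0
20 ÷ 2 = 10 remainder 0
10 ÷ 2 = 5 remainder 0
5 ÷ 2 = 2 remainder 1
2 ÷ 2 = 1 remainder 0
1 ÷ 2 = 0 remainder 1
Reading remainders bottom-up:
= 10100011110111


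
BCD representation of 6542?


Each digit → 4-bit binary:
  6 → 0110
  5 → 0101
  4 → 0100
  2 → 0010
= 0110 0101 0100 0010


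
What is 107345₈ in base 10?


Positional values:
Position 0: 5 × 8^0 = 5
Position 1: 4 × 8^1 = 32
Position 2: 3 × 8^2 = 192
Position 3: 7 × 8^3 = 3584
Position 4: 0 × 8^4 = 0
Position 5: 1 × 8^5 = 32768
Sum = 5 + 32 + 192 + 3584 + 0 + 32768
= 36581


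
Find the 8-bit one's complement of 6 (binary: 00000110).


Original: 00000110
Invert all bits:
  bit 0: 0 → 1
  bit 1: 0 → 1
  bit 2: 0 → 1
  bit 3: 0 → 1
  bit 4: 0 → 1
  bit 5: 1 → 0
  bit 6: 1 → 0
  bit 7: 0 → 1
= 11111001


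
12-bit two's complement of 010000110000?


Original: 010000110000
Step 1 - Invert all bits: 101111001111
Step 2 - Add 1: 101111001111 + 1
= 101111010000 (represents -1072)


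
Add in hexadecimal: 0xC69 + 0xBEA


Align and add column by column (LSB to MSB, each column mod 16 with carry):
  0C69
+ 0BEA
  ----
  col 0: 9(9) + A(10) + 0 (carry in) = 19 → 3(3), carry out 1
  col 1: 6(6) + E(14) + 1 (carry in) = 21 → 5(5), carry out 1
  col 2: C(12) + B(11) + 1 (carry in) = 24 → 8(8), carry out 1
  col 3: 0(0) + 0(0) + 1 (carry in) = 1 → 1(1), carry out 0
Reading digits MSB→LSB: 1853
Strip leading zeros: 1853
= 0x1853


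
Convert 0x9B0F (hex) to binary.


Each hex digit → 4 binary bits:
  9 = 1001
  B = 1011
  0 = 0000
  F = 1111
Concatenate: 1001 1011 0000 1111
= 1001101100001111


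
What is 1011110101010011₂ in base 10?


Positional values:
Bit 0: 1 × 2^0 = 1
Bit 1: 1 × 2^1 = 2
Bit 4: 1 × 2^4 = 16
Bit 6: 1 × 2^6 = 64
Bit 8: 1 × 2^8 = 256
Bit 10: 1 × 2^10 = 1024
Bit 11: 1 × 2^11 = 2048
Bit 12: 1 × 2^12 = 4096
Bit 13: 1 × 2^13 = 8192
Bit 15: 1 × 2^15 = 32768
Sum = 1 + 2 + 16 + 64 + 256 + 1024 + 2048 + 4096 + 8192 + 32768
= 48467


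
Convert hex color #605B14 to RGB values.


Hex: #605B14
R = 60₁₆ = 96
G = 5B₁₆ = 91
B = 14₁₆ = 20
= RGB(96, 91, 20)


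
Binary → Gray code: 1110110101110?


Binary: 1110110101110
Gray code: G = B XOR (B >> 1)
B >> 1 = 0111011010111
1110110101110 XOR 0111011010111:
  1 XOR 0 = 1
  1 XOR 1 = 0
  1 XOR 1 = 0
  0 XOR 1 = 1
  1 XOR 0 = 1
  1 XOR 1 = 0
  0 XOR 1 = 1
  1 XOR 0 = 1
  0 XOR 1 = 1
  1 XOR 0 = 1
  1 XOR 1 = 0
  1 XOR 1 = 0
  0 XOR 1 = 1
= 1001101111001


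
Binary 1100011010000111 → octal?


Group into 3-bit groups: 001100011010000111
  001 = 1
  100 = 4
  011 = 3
  010 = 2
  000 = 0
  111 = 7
= 0o143207


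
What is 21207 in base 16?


Divide by 16 repeatedly:
21207 ÷ 16 = 1325 remainder 7 (7)
1325 ÷ 16 = 82 remainder 13 (D)
82 ÷ 16 = 5 remainder 2 (2)
5 ÷ 16 = 0 remainder 5 (5)
Reading remainders bottom-up:
= 0x52D7


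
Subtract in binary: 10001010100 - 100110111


Align and subtract column by column (LSB to MSB, borrowing when needed):
  10001010100
- 00100110111
  -----------
  col 0: (0 - 0 borrow-in) - 1 → borrow from next column: (0+2) - 1 = 1, borrow out 1
  col 1: (0 - 1 borrow-in) - 1 → borrow from next column: (-1+2) - 1 = 0, borrow out 1
  col 2: (1 - 1 borrow-in) - 1 → borrow from next column: (0+2) - 1 = 1, borrow out 1
  col 3: (0 - 1 borrow-in) - 0 → borrow from next column: (-1+2) - 0 = 1, borrow out 1
  col 4: (1 - 1 borrow-in) - 1 → borrow from next column: (0+2) - 1 = 1, borrow out 1
  col 5: (0 - 1 borrow-in) - 1 → borrow from next column: (-1+2) - 1 = 0, borrow out 1
  col 6: (1 - 1 borrow-in) - 0 → 0 - 0 = 0, borrow out 0
  col 7: (0 - 0 borrow-in) - 0 → 0 - 0 = 0, borrow out 0
  col 8: (0 - 0 borrow-in) - 1 → borrow from next column: (0+2) - 1 = 1, borrow out 1
  col 9: (0 - 1 borrow-in) - 0 → borrow from next column: (-1+2) - 0 = 1, borrow out 1
  col 10: (1 - 1 borrow-in) - 0 → 0 - 0 = 0, borrow out 0
Reading bits MSB→LSB: 01100011101
Strip leading zeros: 1100011101
= 1100011101


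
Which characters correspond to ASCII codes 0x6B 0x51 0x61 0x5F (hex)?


Codes (hex): 0x6B 0x51 0x61 0x5F
Per-code ASCII lookup:
  0x6B = 107  (range 97-122: lowercase, 107 - 97 = 10) → 'k'
  0x51 = 81  (range 65-90: uppercase, 81 - 65 = 16) → 'Q'
  0x61 = 97  (range 97-122: lowercase, 97 - 97 = 0) → 'a'
  0x5F = 95  (special character) → '_'
= 'kQa_'


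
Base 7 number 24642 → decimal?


Positional values (base 7):
  2 × 7^0 = 2 × 1 = 2
  4 × 7^1 = 4 × 7 = 28
  6 × 7^2 = 6 × 49 = 294
  4 × 7^3 = 4 × 343 = 1372
  2 × 7^4 = 2 × 2401 = 4802
Sum = 2 + 28 + 294 + 1372 + 4802
= 6498


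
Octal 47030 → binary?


Each octal digit → 3 binary bits:
  4 = 100
  7 = 111
  0 = 000
  3 = 011
  0 = 000
Concatenate: 100 111 000 011 000
= 100111000011000


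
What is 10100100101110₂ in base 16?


Group into 4-bit nibbles: 0010100100101110
  0010 = 2
  1001 = 9
  0010 = 2
  1110 = E
= 0x292E


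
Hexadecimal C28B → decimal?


Positional values:
Position 0: B × 16^0 = 11 × 1 = 11
Position 1: 8 × 16^1 = 8 × 16 = 128
Position 2: 2 × 16^2 = 2 × 256 = 512
Position 3: C × 16^3 = 12 × 4096 = 49152
Sum = 11 + 128 + 512 + 49152
= 49803


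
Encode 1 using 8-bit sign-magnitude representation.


Sign bit: 0 (positive)
Magnitude: 1 = 0000001
= 00000001


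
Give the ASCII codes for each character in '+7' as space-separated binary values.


String: '+7'  (2 characters)
Per-character ASCII lookup:
  '+': special character: '+' = 43 → 101011
  '7': digits start at 48: '7' = 48 + 7 = 55 → 110111
= 101011 110111


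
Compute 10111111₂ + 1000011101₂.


Align and add column by column (LSB to MSB, carry propagating):
  00010111111
+ 01000011101
  -----------
  col 0: 1 + 1 + 0 (carry in) = 2 → bit 0, carry out 1
  col 1: 1 + 0 + 1 (carry in) = 2 → bit 0, carry out 1
  col 2: 1 + 1 + 1 (carry in) = 3 → bit 1, carry out 1
  col 3: 1 + 1 + 1 (carry in) = 3 → bit 1, carry out 1
  col 4: 1 + 1 + 1 (carry in) = 3 → bit 1, carry out 1
  col 5: 1 + 0 + 1 (carry in) = 2 → bit 0, carry out 1
  col 6: 0 + 0 + 1 (carry in) = 1 → bit 1, carry out 0
  col 7: 1 + 0 + 0 (carry in) = 1 → bit 1, carry out 0
  col 8: 0 + 0 + 0 (carry in) = 0 → bit 0, carry out 0
  col 9: 0 + 1 + 0 (carry in) = 1 → bit 1, carry out 0
  col 10: 0 + 0 + 0 (carry in) = 0 → bit 0, carry out 0
Reading bits MSB→LSB: 01011011100
Strip leading zeros: 1011011100
= 1011011100


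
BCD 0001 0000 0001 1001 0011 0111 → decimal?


Each 4-bit group → digit:
  0001 → 1
  0000 → 0
  0001 → 1
  1001 → 9
  0011 → 3
  0111 → 7
= 101937


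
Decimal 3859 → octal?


Divide by 8 repeatedly:
3859 ÷ 8 = 482 remainder 3
482 ÷ 8 = 60 remainder 2
60 ÷ 8 = 7 remainder 4
7 ÷ 8 = 0 remainder 7
Reading remainders bottom-up:
= 0o7423


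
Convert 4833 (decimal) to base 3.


Divide by 3 repeatedly:
4833 ÷ 3 = 1611 remainder 0
1611 ÷ 3 = 537 remainder 0
537 ÷ 3 = 179 remainder 0
179 ÷ 3 = 59 remainder 2
59 ÷ 3 = 19 remainder 2
19 ÷ 3 = 6 remainder 1
6 ÷ 3 = 2 remainder 0
2 ÷ 3 = 0 remainder 2
Reading remainders bottom-up:
= 20122000


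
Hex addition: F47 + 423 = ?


Align and add column by column (LSB to MSB, each column mod 16 with carry):
  0F47
+ 0423
  ----
  col 0: 7(7) + 3(3) + 0 (carry in) = 10 → A(10), carry out 0
  col 1: 4(4) + 2(2) + 0 (carry in) = 6 → 6(6), carry out 0
  col 2: F(15) + 4(4) + 0 (carry in) = 19 → 3(3), carry out 1
  col 3: 0(0) + 0(0) + 1 (carry in) = 1 → 1(1), carry out 0
Reading digits MSB→LSB: 136A
Strip leading zeros: 136A
= 0x136A


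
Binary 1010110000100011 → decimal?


Positional values:
Bit 0: 1 × 2^0 = 1
Bit 1: 1 × 2^1 = 2
Bit 5: 1 × 2^5 = 32
Bit 10: 1 × 2^10 = 1024
Bit 11: 1 × 2^11 = 2048
Bit 13: 1 × 2^13 = 8192
Bit 15: 1 × 2^15 = 32768
Sum = 1 + 2 + 32 + 1024 + 2048 + 8192 + 32768
= 44067


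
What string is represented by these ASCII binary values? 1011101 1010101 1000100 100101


Codes (binary): 1011101 1010101 1000100 100101
Per-code ASCII lookup:
  1011101 = 93  (special character) → ']'
  1010101 = 85  (range 65-90: uppercase, 85 - 65 = 20) → 'U'
  1000100 = 68  (range 65-90: uppercase, 68 - 65 = 3) → 'D'
  100101 = 37  (special character) → '%'
= ']UD%'


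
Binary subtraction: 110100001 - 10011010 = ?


Align and subtract column by column (LSB to MSB, borrowing when needed):
  110100001
- 010011010
  ---------
  col 0: (1 - 0 borrow-in) - 0 → 1 - 0 = 1, borrow out 0
  col 1: (0 - 0 borrow-in) - 1 → borrow from next column: (0+2) - 1 = 1, borrow out 1
  col 2: (0 - 1 borrow-in) - 0 → borrow from next column: (-1+2) - 0 = 1, borrow out 1
  col 3: (0 - 1 borrow-in) - 1 → borrow from next column: (-1+2) - 1 = 0, borrow out 1
  col 4: (0 - 1 borrow-in) - 1 → borrow from next column: (-1+2) - 1 = 0, borrow out 1
  col 5: (1 - 1 borrow-in) - 0 → 0 - 0 = 0, borrow out 0
  col 6: (0 - 0 borrow-in) - 0 → 0 - 0 = 0, borrow out 0
  col 7: (1 - 0 borrow-in) - 1 → 1 - 1 = 0, borrow out 0
  col 8: (1 - 0 borrow-in) - 0 → 1 - 0 = 1, borrow out 0
Reading bits MSB→LSB: 100000111
Strip leading zeros: 100000111
= 100000111


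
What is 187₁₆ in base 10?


Positional values:
Position 0: 7 × 16^0 = 7 × 1 = 7
Position 1: 8 × 16^1 = 8 × 16 = 128
Position 2: 1 × 16^2 = 1 × 256 = 256
Sum = 7 + 128 + 256
= 391


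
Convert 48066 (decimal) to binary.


Divide by 2 repeatedly:
48066 ÷ 2 = 24033 remainder 0
24033 ÷ 2 = 12016 remainder 1
12016 ÷ 2 = 6008 remainder 0
6008 ÷ 2 = 3004 remainder 0
3004 ÷ 2 = 1502 remainder 0
1502 ÷ 2 = 751 remainder 0
751 ÷ 2 = 375 remainder 1
375 ÷ 2 = 187 remainder 1
187 ÷ 2 = 93 remainder 1
93 ÷ 2 = 46 remainder 1
46 ÷ 2 = 23 remainder 0
23 ÷ 2 = 11 remainder 1
11 ÷ 2 = 5 remainder 1
5 ÷ 2 = 2 remainder 1
2 ÷ 2 = 1 remainder 0
1 ÷ 2 = 0 remainder 1
Reading remainders bottom-up:
= 1011101111000010


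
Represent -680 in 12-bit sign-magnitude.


Sign bit: 1 (negative)
Magnitude: 680 = 01010101000
= 101010101000


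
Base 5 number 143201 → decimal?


Positional values (base 5):
  1 × 5^0 = 1 × 1 = 1
  0 × 5^1 = 0 × 5 = 0
  2 × 5^2 = 2 × 25 = 50
  3 × 5^3 = 3 × 125 = 375
  4 × 5^4 = 4 × 625 = 2500
  1 × 5^5 = 1 × 3125 = 3125
Sum = 1 + 0 + 50 + 375 + 2500 + 3125
= 6051


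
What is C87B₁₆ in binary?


Each hex digit → 4 binary bits:
  C = 1100
  8 = 1000
  7 = 0111
  B = 1011
Concatenate: 1100 1000 0111 1011
= 1100100001111011


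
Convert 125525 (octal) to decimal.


Positional values:
Position 0: 5 × 8^0 = 5
Position 1: 2 × 8^1 = 16
Position 2: 5 × 8^2 = 320
Position 3: 5 × 8^3 = 2560
Position 4: 2 × 8^4 = 8192
Position 5: 1 × 8^5 = 32768
Sum = 5 + 16 + 320 + 2560 + 8192 + 32768
= 43861


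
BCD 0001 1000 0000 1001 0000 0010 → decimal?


Each 4-bit group → digit:
  0001 → 1
  1000 → 8
  0000 → 0
  1001 → 9
  0000 → 0
  0010 → 2
= 180902


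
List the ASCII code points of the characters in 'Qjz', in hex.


String: 'Qjz'  (3 characters)
Per-character ASCII lookup:
  'Q': uppercase starts at 65: 'Q' = 65 + 16 = 81 → 0x51
  'j': lowercase starts at 97: 'j' = 97 + 9 = 106 → 0x6A
  'z': lowercase starts at 97: 'z' = 97 + 25 = 122 → 0x7A
= 0x51 0x6A 0x7A


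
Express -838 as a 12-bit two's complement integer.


Original: 001101000110
Step 1 - Invert all bits: 110010111001
Step 2 - Add 1: 110010111001 + 1
= 110010111010 (represents -838)


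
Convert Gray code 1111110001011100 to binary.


Gray code: 1111110001011100
MSB stays the same: 1
Each subsequent bit = prev_binary XOR current_gray:
  B[1] = 1 XOR 1 = 0
  B[2] = 0 XOR 1 = 1
  B[3] = 1 XOR 1 = 0
  B[4] = 0 XOR 1 = 1
  B[5] = 1 XOR 1 = 0
  B[6] = 0 XOR 0 = 0
  B[7] = 0 XOR 0 = 0
  B[8] = 0 XOR 0 = 0
  B[9] = 0 XOR 1 = 1
  B[10] = 1 XOR 0 = 1
  B[11] = 1 XOR 1 = 0
  B[12] = 0 XOR 1 = 1
  B[13] = 1 XOR 1 = 0
  B[14] = 0 XOR 0 = 0
  B[15] = 0 XOR 0 = 0
= 1010100001101000 (43112 decimal)


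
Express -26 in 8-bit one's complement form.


Original: 00011010
Invert all bits:
  bit 0: 0 → 1
  bit 1: 0 → 1
  bit 2: 0 → 1
  bit 3: 1 → 0
  bit 4: 1 → 0
  bit 5: 0 → 1
  bit 6: 1 → 0
  bit 7: 0 → 1
= 11100101


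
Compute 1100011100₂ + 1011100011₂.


Align and add column by column (LSB to MSB, carry propagating):
  01100011100
+ 01011100011
  -----------
  col 0: 0 + 1 + 0 (carry in) = 1 → bit 1, carry out 0
  col 1: 0 + 1 + 0 (carry in) = 1 → bit 1, carry out 0
  col 2: 1 + 0 + 0 (carry in) = 1 → bit 1, carry out 0
  col 3: 1 + 0 + 0 (carry in) = 1 → bit 1, carry out 0
  col 4: 1 + 0 + 0 (carry in) = 1 → bit 1, carry out 0
  col 5: 0 + 1 + 0 (carry in) = 1 → bit 1, carry out 0
  col 6: 0 + 1 + 0 (carry in) = 1 → bit 1, carry out 0
  col 7: 0 + 1 + 0 (carry in) = 1 → bit 1, carry out 0
  col 8: 1 + 0 + 0 (carry in) = 1 → bit 1, carry out 0
  col 9: 1 + 1 + 0 (carry in) = 2 → bit 0, carry out 1
  col 10: 0 + 0 + 1 (carry in) = 1 → bit 1, carry out 0
Reading bits MSB→LSB: 10111111111
Strip leading zeros: 10111111111
= 10111111111


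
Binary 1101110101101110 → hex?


Group into 4-bit nibbles: 1101110101101110
  1101 = D
  1101 = D
  0110 = 6
  1110 = E
= 0xDD6E


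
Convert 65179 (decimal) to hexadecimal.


Divide by 16 repeatedly:
65179 ÷ 16 = 4073 remainder 11 (B)
4073 ÷ 16 = 254 remainder 9 (9)
254 ÷ 16 = 15 remainder 14 (E)
15 ÷ 16 = 0 remainder 15 (F)
Reading remainders bottom-up:
= 0xFE9B


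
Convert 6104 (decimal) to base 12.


Divide by 12 repeatedly:
6104 ÷ 12 = 508 remainder 8
508 ÷ 12 = 42 remainder 4
42 ÷ 12 = 3 remainder 6
3 ÷ 12 = 0 remainder 3
Reading remainders bottom-up:
= 3648


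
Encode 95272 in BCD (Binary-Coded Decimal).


Each digit → 4-bit binary:
  9 → 1001
  5 → 0101
  2 → 0010
  7 → 0111
  2 → 0010
= 1001 0101 0010 0111 0010


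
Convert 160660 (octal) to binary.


Each octal digit → 3 binary bits:
  1 = 001
  6 = 110
  0 = 000
  6 = 110
  6 = 110
  0 = 000
Concatenate: 001 110 000 110 110 000
= 001110000110110000


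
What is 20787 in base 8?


Divide by 8 repeatedly:
20787 ÷ 8 = 2598 remainder 3
2598 ÷ 8 = 324 remainder 6
324 ÷ 8 = 40 remainder 4
40 ÷ 8 = 5 remainder 0
5 ÷ 8 = 0 remainder 5
Reading remainders bottom-up:
= 0o50463


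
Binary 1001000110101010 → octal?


Group into 3-bit groups: 001001000110101010
  001 = 1
  001 = 1
  000 = 0
  110 = 6
  101 = 5
  010 = 2
= 0o110652


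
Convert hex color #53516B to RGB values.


Hex: #53516B
R = 53₁₆ = 83
G = 51₁₆ = 81
B = 6B₁₆ = 107
= RGB(83, 81, 107)


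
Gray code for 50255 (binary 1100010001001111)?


Binary: 1100010001001111
Gray code: G = B XOR (B >> 1)
B >> 1 = 0110001000100111
1100010001001111 XOR 0110001000100111:
  1 XOR 0 = 1
  1 XOR 1 = 0
  0 XOR 1 = 1
  0 XOR 0 = 0
  0 XOR 0 = 0
  1 XOR 0 = 1
  0 XOR 1 = 1
  0 XOR 0 = 0
  0 XOR 0 = 0
  1 XOR 0 = 1
  0 XOR 1 = 1
  0 XOR 0 = 0
  1 XOR 0 = 1
  1 XOR 1 = 0
  1 XOR 1 = 0
  1 XOR 1 = 0
= 1010011001101000


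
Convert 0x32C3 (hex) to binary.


Each hex digit → 4 binary bits:
  3 = 0011
  2 = 0010
  C = 1100
  3 = 0011
Concatenate: 0011 0010 1100 0011
= 0011001011000011


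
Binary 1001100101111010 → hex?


Group into 4-bit nibbles: 1001100101111010
  1001 = 9
  1001 = 9
  0111 = 7
  1010 = A
= 0x997A


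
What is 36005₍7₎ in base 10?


Positional values (base 7):
  5 × 7^0 = 5 × 1 = 5
  0 × 7^1 = 0 × 7 = 0
  0 × 7^2 = 0 × 49 = 0
  6 × 7^3 = 6 × 343 = 2058
  3 × 7^4 = 3 × 2401 = 7203
Sum = 5 + 0 + 0 + 2058 + 7203
= 9266


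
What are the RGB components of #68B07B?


Hex: #68B07B
R = 68₁₆ = 104
G = B0₁₆ = 176
B = 7B₁₆ = 123
= RGB(104, 176, 123)


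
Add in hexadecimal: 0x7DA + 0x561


Align and add column by column (LSB to MSB, each column mod 16 with carry):
  07DA
+ 0561
  ----
  col 0: A(10) + 1(1) + 0 (carry in) = 11 → B(11), carry out 0
  col 1: D(13) + 6(6) + 0 (carry in) = 19 → 3(3), carry out 1
  col 2: 7(7) + 5(5) + 1 (carry in) = 13 → D(13), carry out 0
  col 3: 0(0) + 0(0) + 0 (carry in) = 0 → 0(0), carry out 0
Reading digits MSB→LSB: 0D3B
Strip leading zeros: D3B
= 0xD3B


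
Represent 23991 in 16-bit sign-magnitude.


Sign bit: 0 (positive)
Magnitude: 23991 = 101110110110111
= 0101110110110111


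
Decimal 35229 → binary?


Divide by 2 repeatedly:
35229 ÷ 2 = 17614 remainder 1
17614 ÷ 2 = 8807 remainder 0
8807 ÷ 2 = 4403 remainder 1
4403 ÷ 2 = 2201 remainder 1
2201 ÷ 2 = 1100 remainder 1
1100 ÷ 2 = 550 remainder 0
550 ÷ 2 = 275 remainder 0
275 ÷ 2 = 137 remainder 1
137 ÷ 2 = 68 remainder 1
68 ÷ 2 = 34 remainder 0
34 ÷ 2 = 17 remainder 0
17 ÷ 2 = 8 remainder 1
8 ÷ 2 = 4 remainder 0
4 ÷ 2 = 2 remainder 0
2 ÷ 2 = 1 remainder 0
1 ÷ 2 = 0 remainder 1
Reading remainders bottom-up:
= 1000100110011101


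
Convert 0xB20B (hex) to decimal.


Positional values:
Position 0: B × 16^0 = 11 × 1 = 11
Position 1: 0 × 16^1 = 0 × 16 = 0
Position 2: 2 × 16^2 = 2 × 256 = 512
Position 3: B × 16^3 = 11 × 4096 = 45056
Sum = 11 + 0 + 512 + 45056
= 45579


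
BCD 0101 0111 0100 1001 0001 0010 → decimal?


Each 4-bit group → digit:
  0101 → 5
  0111 → 7
  0100 → 4
  1001 → 9
  0001 → 1
  0010 → 2
= 574912


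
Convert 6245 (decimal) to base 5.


Divide by 5 repeatedly:
6245 ÷ 5 = 1249 remainder 0
1249 ÷ 5 = 249 remainder 4
249 ÷ 5 = 49 remainder 4
49 ÷ 5 = 9 remainder 4
9 ÷ 5 = 1 remainder 4
1 ÷ 5 = 0 remainder 1
Reading remainders bottom-up:
= 144440


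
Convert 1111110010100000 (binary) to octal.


Group into 3-bit groups: 001111110010100000
  001 = 1
  111 = 7
  110 = 6
  010 = 2
  100 = 4
  000 = 0
= 0o176240


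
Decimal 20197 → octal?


Divide by 8 repeatedly:
20197 ÷ 8 = 2524 remainder 5
2524 ÷ 8 = 315 remainder 4
315 ÷ 8 = 39 remainder 3
39 ÷ 8 = 4 remainder 7
4 ÷ 8 = 0 remainder 4
Reading remainders bottom-up:
= 0o47345


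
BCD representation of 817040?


Each digit → 4-bit binary:
  8 → 1000
  1 → 0001
  7 → 0111
  0 → 0000
  4 → 0100
  0 → 0000
= 1000 0001 0111 0000 0100 0000


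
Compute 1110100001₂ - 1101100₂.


Align and subtract column by column (LSB to MSB, borrowing when needed):
  1110100001
- 0001101100
  ----------
  col 0: (1 - 0 borrow-in) - 0 → 1 - 0 = 1, borrow out 0
  col 1: (0 - 0 borrow-in) - 0 → 0 - 0 = 0, borrow out 0
  col 2: (0 - 0 borrow-in) - 1 → borrow from next column: (0+2) - 1 = 1, borrow out 1
  col 3: (0 - 1 borrow-in) - 1 → borrow from next column: (-1+2) - 1 = 0, borrow out 1
  col 4: (0 - 1 borrow-in) - 0 → borrow from next column: (-1+2) - 0 = 1, borrow out 1
  col 5: (1 - 1 borrow-in) - 1 → borrow from next column: (0+2) - 1 = 1, borrow out 1
  col 6: (0 - 1 borrow-in) - 1 → borrow from next column: (-1+2) - 1 = 0, borrow out 1
  col 7: (1 - 1 borrow-in) - 0 → 0 - 0 = 0, borrow out 0
  col 8: (1 - 0 borrow-in) - 0 → 1 - 0 = 1, borrow out 0
  col 9: (1 - 0 borrow-in) - 0 → 1 - 0 = 1, borrow out 0
Reading bits MSB→LSB: 1100110101
Strip leading zeros: 1100110101
= 1100110101


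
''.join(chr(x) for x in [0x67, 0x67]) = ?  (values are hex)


Codes (hex): 0x67 0x67
Per-code ASCII lookup:
  0x67 = 103  (range 97-122: lowercase, 103 - 97 = 6) → 'g'
  0x67 = 103  (range 97-122: lowercase, 103 - 97 = 6) → 'g'
= 'gg'


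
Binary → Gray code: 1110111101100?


Binary: 1110111101100
Gray code: G = B XOR (B >> 1)
B >> 1 = 0111011110110
1110111101100 XOR 0111011110110:
  1 XOR 0 = 1
  1 XOR 1 = 0
  1 XOR 1 = 0
  0 XOR 1 = 1
  1 XOR 0 = 1
  1 XOR 1 = 0
  1 XOR 1 = 0
  1 XOR 1 = 0
  0 XOR 1 = 1
  1 XOR 0 = 1
  1 XOR 1 = 0
  0 XOR 1 = 1
  0 XOR 0 = 0
= 1001100011010


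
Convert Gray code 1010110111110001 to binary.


Gray code: 1010110111110001
MSB stays the same: 1
Each subsequent bit = prev_binary XOR current_gray:
  B[1] = 1 XOR 0 = 1
  B[2] = 1 XOR 1 = 0
  B[3] = 0 XOR 0 = 0
  B[4] = 0 XOR 1 = 1
  B[5] = 1 XOR 1 = 0
  B[6] = 0 XOR 0 = 0
  B[7] = 0 XOR 1 = 1
  B[8] = 1 XOR 1 = 0
  B[9] = 0 XOR 1 = 1
  B[10] = 1 XOR 1 = 0
  B[11] = 0 XOR 1 = 1
  B[12] = 1 XOR 0 = 1
  B[13] = 1 XOR 0 = 1
  B[14] = 1 XOR 0 = 1
  B[15] = 1 XOR 1 = 0
= 1100100101011110 (51550 decimal)


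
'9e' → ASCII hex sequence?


String: '9e'  (2 characters)
Per-character ASCII lookup:
  '9': digits start at 48: '9' = 48 + 9 = 57 → 0x39
  'e': lowercase starts at 97: 'e' = 97 + 4 = 101 → 0x65
= 0x39 0x65


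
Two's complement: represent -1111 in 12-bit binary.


Original: 010001010111
Step 1 - Invert all bits: 101110101000
Step 2 - Add 1: 101110101000 + 1
= 101110101001 (represents -1111)


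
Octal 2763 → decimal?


Positional values:
Position 0: 3 × 8^0 = 3
Position 1: 6 × 8^1 = 48
Position 2: 7 × 8^2 = 448
Position 3: 2 × 8^3 = 1024
Sum = 3 + 48 + 448 + 1024
= 1523


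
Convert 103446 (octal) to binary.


Each octal digit → 3 binary bits:
  1 = 001
  0 = 000
  3 = 011
  4 = 100
  4 = 100
  6 = 110
Concatenate: 001 000 011 100 100 110
= 001000011100100110


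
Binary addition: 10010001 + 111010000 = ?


Align and add column by column (LSB to MSB, carry propagating):
  0010010001
+ 0111010000
  ----------
  col 0: 1 + 0 + 0 (carry in) = 1 → bit 1, carry out 0
  col 1: 0 + 0 + 0 (carry in) = 0 → bit 0, carry out 0
  col 2: 0 + 0 + 0 (carry in) = 0 → bit 0, carry out 0
  col 3: 0 + 0 + 0 (carry in) = 0 → bit 0, carry out 0
  col 4: 1 + 1 + 0 (carry in) = 2 → bit 0, carry out 1
  col 5: 0 + 0 + 1 (carry in) = 1 → bit 1, carry out 0
  col 6: 0 + 1 + 0 (carry in) = 1 → bit 1, carry out 0
  col 7: 1 + 1 + 0 (carry in) = 2 → bit 0, carry out 1
  col 8: 0 + 1 + 1 (carry in) = 2 → bit 0, carry out 1
  col 9: 0 + 0 + 1 (carry in) = 1 → bit 1, carry out 0
Reading bits MSB→LSB: 1001100001
Strip leading zeros: 1001100001
= 1001100001


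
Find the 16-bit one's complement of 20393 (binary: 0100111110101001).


Original: 0100111110101001
Invert all bits:
  bit 0: 0 → 1
  bit 1: 1 → 0
  bit 2: 0 → 1
  bit 3: 0 → 1
  bit 4: 1 → 0
  bit 5: 1 → 0
  bit 6: 1 → 0
  bit 7: 1 → 0
  bit 8: 1 → 0
  bit 9: 0 → 1
  bit 10: 1 → 0
  bit 11: 0 → 1
  bit 12: 1 → 0
  bit 13: 0 → 1
  bit 14: 0 → 1
  bit 15: 1 → 0
= 1011000001010110


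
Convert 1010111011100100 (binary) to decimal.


Positional values:
Bit 2: 1 × 2^2 = 4
Bit 5: 1 × 2^5 = 32
Bit 6: 1 × 2^6 = 64
Bit 7: 1 × 2^7 = 128
Bit 9: 1 × 2^9 = 512
Bit 10: 1 × 2^10 = 1024
Bit 11: 1 × 2^11 = 2048
Bit 13: 1 × 2^13 = 8192
Bit 15: 1 × 2^15 = 32768
Sum = 4 + 32 + 64 + 128 + 512 + 1024 + 2048 + 8192 + 32768
= 44772


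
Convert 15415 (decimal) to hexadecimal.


Divide by 16 repeatedly:
15415 ÷ 16 = 963 remainder 7 (7)
963 ÷ 16 = 60 remainder 3 (3)
60 ÷ 16 = 3 remainder 12 (C)
3 ÷ 16 = 0 remainder 3 (3)
Reading remainders bottom-up:
= 0x3C37


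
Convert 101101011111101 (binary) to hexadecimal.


Group into 4-bit nibbles: 0101101011111101
  0101 = 5
  1010 = A
  1111 = F
  1101 = D
= 0x5AFD


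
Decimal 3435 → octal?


Divide by 8 repeatedly:
3435 ÷ 8 = 429 remainder 3
429 ÷ 8 = 53 remainder 5
53 ÷ 8 = 6 remainder 5
6 ÷ 8 = 0 remainder 6
Reading remainders bottom-up:
= 0o6553


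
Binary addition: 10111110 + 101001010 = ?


Align and add column by column (LSB to MSB, carry propagating):
  0010111110
+ 0101001010
  ----------
  col 0: 0 + 0 + 0 (carry in) = 0 → bit 0, carry out 0
  col 1: 1 + 1 + 0 (carry in) = 2 → bit 0, carry out 1
  col 2: 1 + 0 + 1 (carry in) = 2 → bit 0, carry out 1
  col 3: 1 + 1 + 1 (carry in) = 3 → bit 1, carry out 1
  col 4: 1 + 0 + 1 (carry in) = 2 → bit 0, carry out 1
  col 5: 1 + 0 + 1 (carry in) = 2 → bit 0, carry out 1
  col 6: 0 + 1 + 1 (carry in) = 2 → bit 0, carry out 1
  col 7: 1 + 0 + 1 (carry in) = 2 → bit 0, carry out 1
  col 8: 0 + 1 + 1 (carry in) = 2 → bit 0, carry out 1
  col 9: 0 + 0 + 1 (carry in) = 1 → bit 1, carry out 0
Reading bits MSB→LSB: 1000001000
Strip leading zeros: 1000001000
= 1000001000


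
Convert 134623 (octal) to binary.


Each octal digit → 3 binary bits:
  1 = 001
  3 = 011
  4 = 100
  6 = 110
  2 = 010
  3 = 011
Concatenate: 001 011 100 110 010 011
= 001011100110010011


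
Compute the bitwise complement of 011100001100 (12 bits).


Original: 011100001100
Invert all bits:
  bit 0: 0 → 1
  bit 1: 1 → 0
  bit 2: 1 → 0
  bit 3: 1 → 0
  bit 4: 0 → 1
  bit 5: 0 → 1
  bit 6: 0 → 1
  bit 7: 0 → 1
  bit 8: 1 → 0
  bit 9: 1 → 0
  bit 10: 0 → 1
  bit 11: 0 → 1
= 100011110011


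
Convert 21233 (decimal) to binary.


Divide by 2 repeatedly:
21233 ÷ 2 = 10616 remainder 1
10616 ÷ 2 = 5308 remainder 0
5308 ÷ 2 = 2654 remainder 0
2654 ÷ 2 = 1327 remainder 0
1327 ÷ 2 = 663 remainder 1
663 ÷ 2 = 331 remainder 1
331 ÷ 2 = 165 remainder 1
165 ÷ 2 = 82 remainder 1
82 ÷ 2 = 41 remainder 0
41 ÷ 2 = 20 remainder 1
20 ÷ 2 = 10 remainder 0
10 ÷ 2 = 5 remainder 0
5 ÷ 2 = 2 remainder 1
2 ÷ 2 = 1 remainder 0
1 ÷ 2 = 0 remainder 1
Reading remainders bottom-up:
= 101001011110001


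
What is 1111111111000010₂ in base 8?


Group into 3-bit groups: 001111111111000010
  001 = 1
  111 = 7
  111 = 7
  111 = 7
  000 = 0
  010 = 2
= 0o177702


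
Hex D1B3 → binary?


Each hex digit → 4 binary bits:
  D = 1101
  1 = 0001
  B = 1011
  3 = 0011
Concatenate: 1101 0001 1011 0011
= 1101000110110011


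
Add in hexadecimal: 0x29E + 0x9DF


Align and add column by column (LSB to MSB, each column mod 16 with carry):
  029E
+ 09DF
  ----
  col 0: E(14) + F(15) + 0 (carry in) = 29 → D(13), carry out 1
  col 1: 9(9) + D(13) + 1 (carry in) = 23 → 7(7), carry out 1
  col 2: 2(2) + 9(9) + 1 (carry in) = 12 → C(12), carry out 0
  col 3: 0(0) + 0(0) + 0 (carry in) = 0 → 0(0), carry out 0
Reading digits MSB→LSB: 0C7D
Strip leading zeros: C7D
= 0xC7D


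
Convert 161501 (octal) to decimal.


Positional values:
Position 0: 1 × 8^0 = 1
Position 1: 0 × 8^1 = 0
Position 2: 5 × 8^2 = 320
Position 3: 1 × 8^3 = 512
Position 4: 6 × 8^4 = 24576
Position 5: 1 × 8^5 = 32768
Sum = 1 + 0 + 320 + 512 + 24576 + 32768
= 58177


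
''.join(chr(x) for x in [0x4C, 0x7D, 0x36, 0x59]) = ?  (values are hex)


Codes (hex): 0x4C 0x7D 0x36 0x59
Per-code ASCII lookup:
  0x4C = 76  (range 65-90: uppercase, 76 - 65 = 11) → 'L'
  0x7D = 125  (special character) → '}'
  0x36 = 54  (range 48-57: digits, 54 - 48 = 6) → '6'
  0x59 = 89  (range 65-90: uppercase, 89 - 65 = 24) → 'Y'
= 'L}6Y'


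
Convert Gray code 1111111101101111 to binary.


Gray code: 1111111101101111
MSB stays the same: 1
Each subsequent bit = prev_binary XOR current_gray:
  B[1] = 1 XOR 1 = 0
  B[2] = 0 XOR 1 = 1
  B[3] = 1 XOR 1 = 0
  B[4] = 0 XOR 1 = 1
  B[5] = 1 XOR 1 = 0
  B[6] = 0 XOR 1 = 1
  B[7] = 1 XOR 1 = 0
  B[8] = 0 XOR 0 = 0
  B[9] = 0 XOR 1 = 1
  B[10] = 1 XOR 1 = 0
  B[11] = 0 XOR 0 = 0
  B[12] = 0 XOR 1 = 1
  B[13] = 1 XOR 1 = 0
  B[14] = 0 XOR 1 = 1
  B[15] = 1 XOR 1 = 0
= 1010101001001010 (43594 decimal)


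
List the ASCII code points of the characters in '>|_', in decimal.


String: '>|_'  (3 characters)
Per-character ASCII lookup:
  '>': special character: '>' = 62
  '|': special character: '|' = 124
  '_': special character: '_' = 95
= 62 124 95


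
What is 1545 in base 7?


Divide by 7 repeatedly:
1545 ÷ 7 = 220 remainder 5
220 ÷ 7 = 31 remainder 3
31 ÷ 7 = 4 remainder 3
4 ÷ 7 = 0 remainder 4
Reading remainders bottom-up:
= 4335


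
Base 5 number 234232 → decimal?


Positional values (base 5):
  2 × 5^0 = 2 × 1 = 2
  3 × 5^1 = 3 × 5 = 15
  2 × 5^2 = 2 × 25 = 50
  4 × 5^3 = 4 × 125 = 500
  3 × 5^4 = 3 × 625 = 1875
  2 × 5^5 = 2 × 3125 = 6250
Sum = 2 + 15 + 50 + 500 + 1875 + 6250
= 8692


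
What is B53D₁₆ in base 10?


Positional values:
Position 0: D × 16^0 = 13 × 1 = 13
Position 1: 3 × 16^1 = 3 × 16 = 48
Position 2: 5 × 16^2 = 5 × 256 = 1280
Position 3: B × 16^3 = 11 × 4096 = 45056
Sum = 13 + 48 + 1280 + 45056
= 46397


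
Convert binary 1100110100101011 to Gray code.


Binary: 1100110100101011
Gray code: G = B XOR (B >> 1)
B >> 1 = 0110011010010101
1100110100101011 XOR 0110011010010101:
  1 XOR 0 = 1
  1 XOR 1 = 0
  0 XOR 1 = 1
  0 XOR 0 = 0
  1 XOR 0 = 1
  1 XOR 1 = 0
  0 XOR 1 = 1
  1 XOR 0 = 1
  0 XOR 1 = 1
  0 XOR 0 = 0
  1 XOR 0 = 1
  0 XOR 1 = 1
  1 XOR 0 = 1
  0 XOR 1 = 1
  1 XOR 0 = 1
  1 XOR 1 = 0
= 1010101110111110


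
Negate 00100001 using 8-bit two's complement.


Original: 00100001
Step 1 - Invert all bits: 11011110
Step 2 - Add 1: 11011110 + 1
= 11011111 (represents -33)


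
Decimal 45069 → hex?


Divide by 16 repeatedly:
45069 ÷ 16 = 2816 remainder 13 (D)
2816 ÷ 16 = 176 remainder 0 (0)
176 ÷ 16 = 11 remainder 0 (0)
11 ÷ 16 = 0 remainder 11 (B)
Reading remainders bottom-up:
= 0xB00D


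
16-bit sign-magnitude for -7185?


Sign bit: 1 (negative)
Magnitude: 7185 = 001110000010001
= 1001110000010001


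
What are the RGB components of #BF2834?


Hex: #BF2834
R = BF₁₆ = 191
G = 28₁₆ = 40
B = 34₁₆ = 52
= RGB(191, 40, 52)


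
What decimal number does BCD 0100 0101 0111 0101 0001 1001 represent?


Each 4-bit group → digit:
  0100 → 4
  0101 → 5
  0111 → 7
  0101 → 5
  0001 → 1
  1001 → 9
= 457519


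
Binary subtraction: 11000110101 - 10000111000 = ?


Align and subtract column by column (LSB to MSB, borrowing when needed):
  11000110101
- 10000111000
  -----------
  col 0: (1 - 0 borrow-in) - 0 → 1 - 0 = 1, borrow out 0
  col 1: (0 - 0 borrow-in) - 0 → 0 - 0 = 0, borrow out 0
  col 2: (1 - 0 borrow-in) - 0 → 1 - 0 = 1, borrow out 0
  col 3: (0 - 0 borrow-in) - 1 → borrow from next column: (0+2) - 1 = 1, borrow out 1
  col 4: (1 - 1 borrow-in) - 1 → borrow from next column: (0+2) - 1 = 1, borrow out 1
  col 5: (1 - 1 borrow-in) - 1 → borrow from next column: (0+2) - 1 = 1, borrow out 1
  col 6: (0 - 1 borrow-in) - 0 → borrow from next column: (-1+2) - 0 = 1, borrow out 1
  col 7: (0 - 1 borrow-in) - 0 → borrow from next column: (-1+2) - 0 = 1, borrow out 1
  col 8: (0 - 1 borrow-in) - 0 → borrow from next column: (-1+2) - 0 = 1, borrow out 1
  col 9: (1 - 1 borrow-in) - 0 → 0 - 0 = 0, borrow out 0
  col 10: (1 - 0 borrow-in) - 1 → 1 - 1 = 0, borrow out 0
Reading bits MSB→LSB: 00111111101
Strip leading zeros: 111111101
= 111111101


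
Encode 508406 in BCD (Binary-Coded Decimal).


Each digit → 4-bit binary:
  5 → 0101
  0 → 0000
  8 → 1000
  4 → 0100
  0 → 0000
  6 → 0110
= 0101 0000 1000 0100 0000 0110


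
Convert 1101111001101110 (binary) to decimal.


Positional values:
Bit 1: 1 × 2^1 = 2
Bit 2: 1 × 2^2 = 4
Bit 3: 1 × 2^3 = 8
Bit 5: 1 × 2^5 = 32
Bit 6: 1 × 2^6 = 64
Bit 9: 1 × 2^9 = 512
Bit 10: 1 × 2^10 = 1024
Bit 11: 1 × 2^11 = 2048
Bit 12: 1 × 2^12 = 4096
Bit 14: 1 × 2^14 = 16384
Bit 15: 1 × 2^15 = 32768
Sum = 2 + 4 + 8 + 32 + 64 + 512 + 1024 + 2048 + 4096 + 16384 + 32768
= 56942


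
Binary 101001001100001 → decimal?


Positional values:
Bit 0: 1 × 2^0 = 1
Bit 5: 1 × 2^5 = 32
Bit 6: 1 × 2^6 = 64
Bit 9: 1 × 2^9 = 512
Bit 12: 1 × 2^12 = 4096
Bit 14: 1 × 2^14 = 16384
Sum = 1 + 32 + 64 + 512 + 4096 + 16384
= 21089


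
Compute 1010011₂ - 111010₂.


Align and subtract column by column (LSB to MSB, borrowing when needed):
  1010011
- 0111010
  -------
  col 0: (1 - 0 borrow-in) - 0 → 1 - 0 = 1, borrow out 0
  col 1: (1 - 0 borrow-in) - 1 → 1 - 1 = 0, borrow out 0
  col 2: (0 - 0 borrow-in) - 0 → 0 - 0 = 0, borrow out 0
  col 3: (0 - 0 borrow-in) - 1 → borrow from next column: (0+2) - 1 = 1, borrow out 1
  col 4: (1 - 1 borrow-in) - 1 → borrow from next column: (0+2) - 1 = 1, borrow out 1
  col 5: (0 - 1 borrow-in) - 1 → borrow from next column: (-1+2) - 1 = 0, borrow out 1
  col 6: (1 - 1 borrow-in) - 0 → 0 - 0 = 0, borrow out 0
Reading bits MSB→LSB: 0011001
Strip leading zeros: 11001
= 11001


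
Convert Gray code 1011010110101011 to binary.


Gray code: 1011010110101011
MSB stays the same: 1
Each subsequent bit = prev_binary XOR current_gray:
  B[1] = 1 XOR 0 = 1
  B[2] = 1 XOR 1 = 0
  B[3] = 0 XOR 1 = 1
  B[4] = 1 XOR 0 = 1
  B[5] = 1 XOR 1 = 0
  B[6] = 0 XOR 0 = 0
  B[7] = 0 XOR 1 = 1
  B[8] = 1 XOR 1 = 0
  B[9] = 0 XOR 0 = 0
  B[10] = 0 XOR 1 = 1
  B[11] = 1 XOR 0 = 1
  B[12] = 1 XOR 1 = 0
  B[13] = 0 XOR 0 = 0
  B[14] = 0 XOR 1 = 1
  B[15] = 1 XOR 1 = 0
= 1101100100110010 (55602 decimal)


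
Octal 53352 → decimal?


Positional values:
Position 0: 2 × 8^0 = 2
Position 1: 5 × 8^1 = 40
Position 2: 3 × 8^2 = 192
Position 3: 3 × 8^3 = 1536
Position 4: 5 × 8^4 = 20480
Sum = 2 + 40 + 192 + 1536 + 20480
= 22250
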